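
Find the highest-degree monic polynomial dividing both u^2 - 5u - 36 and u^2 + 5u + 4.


Factor each:
  u^2 - 5u - 36 = (u + 4)(u - 9)
  u^2 + 5u + 4 = (u + 4)(u + 1)
Common monic factor: u + 4


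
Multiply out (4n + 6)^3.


Expand (4n + 6)^3 by repeated multiplication:
  (4n + 6)^2 = 16n^2 + 48n + 36
= 64n^3 + 288n^2 + 432n + 216


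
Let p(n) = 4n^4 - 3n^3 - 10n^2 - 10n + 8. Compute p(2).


Using direct substitution:
  4 * (2)^4 = 64
  -3 * (2)^3 = -24
  -10 * (2)^2 = -40
  -10 * (2)^1 = -20
  constant: 8
Sum = 64 - 24 - 40 - 20 + 8 = -12


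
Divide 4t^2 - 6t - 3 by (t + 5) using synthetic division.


Synthetic division with c = -5. Coefficients: 4, -6, -3
Bring down 4.
  4 * -5 = -20; -20 - 6 = -26
  -26 * -5 = 130; 130 - 3 = 127
Quotient: 4t - 26, Remainder: 127


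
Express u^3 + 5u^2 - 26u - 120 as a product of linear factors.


Try integer roots (divisors of -120). u=-6: p(-6)=0.
Divide out (u + 6): quotient is u^2 - u - 20.
Factor the quadratic: (u - 5)(u + 4)
Result: (u + 6)(u - 5)(u + 4)


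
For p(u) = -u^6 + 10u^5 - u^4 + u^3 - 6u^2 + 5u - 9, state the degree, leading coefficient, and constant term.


Highest power of u is 6, with coefficient -1. Constant term is -9.
Degree = 6, leading coefficient = -1, constant term = -9


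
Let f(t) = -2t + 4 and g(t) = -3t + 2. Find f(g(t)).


Substitute g(t) into f:
f(g(t)) = -2*(-3t + 2) + 4
Expand and combine: 6t


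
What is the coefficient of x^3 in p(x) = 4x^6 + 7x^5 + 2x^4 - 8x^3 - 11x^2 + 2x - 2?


Read off the coefficient of x^3: -8


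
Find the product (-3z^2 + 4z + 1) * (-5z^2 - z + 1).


Distribute each term of the first polynomial:
  (-3z^2)(-5z^2 - z + 1) = 15z^4 + 3z^3 - 3z^2
  (4z)(-5z^2 - z + 1) = -20z^3 - 4z^2 + 4z
  (1)(-5z^2 - z + 1) = -5z^2 - z + 1
Sum: 15z^4 - 17z^3 - 12z^2 + 3z + 1


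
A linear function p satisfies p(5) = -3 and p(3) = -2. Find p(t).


p(t) = mt + b. Using p(5)=-3, p(3)=-2:
m = (-3 + 2)/(5 - 3) = -1/2 = -1/2
b = -3 - m*(5) = -3 + 5/2 = -1/2
p(t) = -(1/2)t - (1/2)


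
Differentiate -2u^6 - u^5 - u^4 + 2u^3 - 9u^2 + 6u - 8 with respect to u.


Apply the power rule term by term:
  d/du(-2u^6) = -12u^5
  d/du(-u^5) = -5u^4
  d/du(-u^4) = -4u^3
  d/du(2u^3) = 6u^2
  d/du(-9u^2) = -18u
  d/du(6u) = 6
  d/du(-8) = 0
p'(u) = -12u^5 - 5u^4 - 4u^3 + 6u^2 - 18u + 6


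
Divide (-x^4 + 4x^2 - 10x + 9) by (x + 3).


(-x^4 + 4x^2 - 10x + 9) / (x + 3)
Step 1: -x^3 * (x + 3) = -x^4 - 3x^3; subtract.
Step 2: 3x^2 * (x + 3) = 3x^3 + 9x^2; subtract.
Step 3: -5x * (x + 3) = -5x^2 - 15x; subtract.
Step 4: 5 * (x + 3) = 5x + 15; subtract.
Quotient: -x^3 + 3x^2 - 5x + 5, Remainder: -6


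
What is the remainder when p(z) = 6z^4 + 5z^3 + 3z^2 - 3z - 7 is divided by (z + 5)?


By the Remainder Theorem, the remainder equals p(-5):
  6*(-5)^4 = 3750
  5*(-5)^3 = -625
  3*(-5)^2 = 75
  -3*(-5)^1 = 15
  constant: -7
Sum: 3750 - 625 + 75 + 15 - 7 = 3208


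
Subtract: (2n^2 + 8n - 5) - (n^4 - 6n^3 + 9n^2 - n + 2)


Distribute the minus sign:
  (2n^2 + 8n - 5)
- (n^4 - 6n^3 + 9n^2 - n + 2)
Negate second polynomial: -n^4 + 6n^3 - 9n^2 + n - 2
Add: -n^4 + 6n^3 - 7n^2 + 9n - 7


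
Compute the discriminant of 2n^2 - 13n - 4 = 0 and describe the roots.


D = b^2 - 4ac = (-13)^2 - 4(2)(-4) = 169 + 32 = 201
Since D > 0: two distinct irrational roots


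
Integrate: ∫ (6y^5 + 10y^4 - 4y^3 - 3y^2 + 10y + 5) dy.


Reverse power rule on each term:
  ∫ 6y^5 dy = y^6
  ∫ 10y^4 dy = 2y^5
  ∫ -4y^3 dy = -y^4
  ∫ -3y^2 dy = -y^3
  ∫ 10y dy = 5y^2
  ∫ 5 dy = 5y
F(y) = y^6 + 2y^5 - y^4 - y^3 + 5y^2 + 5y + C


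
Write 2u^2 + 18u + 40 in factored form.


Roots satisfy r1 + r2 = -b/a = -9 and r1*r2 = c/a = 20.
So r1 = -4, r2 = -5.
2u^2 + 18u + 40 = 2(u - r1)(u - r2) = 2(u + 4)(u + 5)


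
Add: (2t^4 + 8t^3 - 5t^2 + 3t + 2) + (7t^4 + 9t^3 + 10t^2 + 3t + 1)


Align terms by degree and add:
  2t^4 + 8t^3 - 5t^2 + 3t + 2
+ 7t^4 + 9t^3 + 10t^2 + 3t + 1
= 9t^4 + 17t^3 + 5t^2 + 6t + 3


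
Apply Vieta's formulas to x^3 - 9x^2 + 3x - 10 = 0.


Monic cubic x^3+bx^2+cx+d=0: sum=-b, pairwise sum=c, product=-d.
b=-9, c=3, d=-10
r1+r2+r3 = 9
r1r2+r1r3+r2r3 = 3
r1r2r3 = 10


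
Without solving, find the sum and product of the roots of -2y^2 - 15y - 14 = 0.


For ay^2+by+c=0: sum = -b/a, product = c/a.
a=-2, b=-15, c=-14
Sum = -(-15)/-2 = -15/2
Product = (-14)/-2 = 7


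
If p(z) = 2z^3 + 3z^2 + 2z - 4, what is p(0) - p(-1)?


p(0) = -4
p(-1) = -5
p(0) - p(-1) = -4 + 5 = 1


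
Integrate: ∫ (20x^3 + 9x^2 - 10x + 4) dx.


Reverse power rule on each term:
  ∫ 20x^3 dx = 5x^4
  ∫ 9x^2 dx = 3x^3
  ∫ -10x dx = -5x^2
  ∫ 4 dx = 4x
F(x) = 5x^4 + 3x^3 - 5x^2 + 4x + C


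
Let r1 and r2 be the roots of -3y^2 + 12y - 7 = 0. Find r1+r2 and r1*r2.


For ay^2+by+c=0: sum = -b/a, product = c/a.
a=-3, b=12, c=-7
Sum = -(12)/-3 = 4
Product = (-7)/-3 = 7/3


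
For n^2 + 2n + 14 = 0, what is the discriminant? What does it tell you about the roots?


D = b^2 - 4ac = (2)^2 - 4(1)(14) = 4 - 56 = -52
Since D < 0: two complex conjugate roots (no real roots)


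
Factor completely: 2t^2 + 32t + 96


Roots satisfy r1 + r2 = -b/a = -16 and r1*r2 = c/a = 48.
So r1 = -4, r2 = -12.
2t^2 + 32t + 96 = 2(t - r1)(t - r2) = 2(t + 4)(t + 12)


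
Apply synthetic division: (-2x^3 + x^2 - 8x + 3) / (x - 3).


Synthetic division with c = 3. Coefficients: -2, 1, -8, 3
Bring down -2.
  -2 * 3 = -6; -6 + 1 = -5
  -5 * 3 = -15; -15 - 8 = -23
  -23 * 3 = -69; -69 + 3 = -66
Quotient: -2x^2 - 5x - 23, Remainder: -66


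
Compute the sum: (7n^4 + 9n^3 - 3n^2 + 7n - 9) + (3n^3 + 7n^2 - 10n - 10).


Align terms by degree and add:
  7n^4 + 9n^3 - 3n^2 + 7n - 9
+ 3n^3 + 7n^2 - 10n - 10
= 7n^4 + 12n^3 + 4n^2 - 3n - 19


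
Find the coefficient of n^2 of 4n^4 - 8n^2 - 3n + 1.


Read off the coefficient of n^2: -8


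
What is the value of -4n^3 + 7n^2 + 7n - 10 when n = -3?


Using direct substitution:
  -4 * (-3)^3 = 108
  7 * (-3)^2 = 63
  7 * (-3)^1 = -21
  constant: -10
Sum = 108 + 63 - 21 - 10 = 140


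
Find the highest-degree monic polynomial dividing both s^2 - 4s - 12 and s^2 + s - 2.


Factor each:
  s^2 - 4s - 12 = (s + 2)(s - 6)
  s^2 + s - 2 = (s + 2)(s - 1)
Common monic factor: s + 2


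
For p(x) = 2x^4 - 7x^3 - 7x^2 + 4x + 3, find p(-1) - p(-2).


p(-1) = 1
p(-2) = 55
p(-1) - p(-2) = 1 - 55 = -54


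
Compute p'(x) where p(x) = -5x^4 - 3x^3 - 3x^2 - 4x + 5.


Apply the power rule term by term:
  d/dx(-5x^4) = -20x^3
  d/dx(-3x^3) = -9x^2
  d/dx(-3x^2) = -6x
  d/dx(-4x) = -4
  d/dx(5) = 0
p'(x) = -20x^3 - 9x^2 - 6x - 4


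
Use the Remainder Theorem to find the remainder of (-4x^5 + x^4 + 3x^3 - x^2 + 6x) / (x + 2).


By the Remainder Theorem, the remainder equals p(-2):
  -4*(-2)^5 = 128
  1*(-2)^4 = 16
  3*(-2)^3 = -24
  -1*(-2)^2 = -4
  6*(-2)^1 = -12
  constant: 0
Sum: 128 + 16 - 24 - 4 - 12 + 0 = 104


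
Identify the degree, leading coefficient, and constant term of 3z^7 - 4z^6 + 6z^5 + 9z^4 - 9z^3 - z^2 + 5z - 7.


Highest power of z is 7, with coefficient 3. Constant term is -7.
Degree = 7, leading coefficient = 3, constant term = -7


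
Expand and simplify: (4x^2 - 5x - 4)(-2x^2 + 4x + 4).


Distribute each term of the first polynomial:
  (4x^2)(-2x^2 + 4x + 4) = -8x^4 + 16x^3 + 16x^2
  (-5x)(-2x^2 + 4x + 4) = 10x^3 - 20x^2 - 20x
  (-4)(-2x^2 + 4x + 4) = 8x^2 - 16x - 16
Sum: -8x^4 + 26x^3 + 4x^2 - 36x - 16


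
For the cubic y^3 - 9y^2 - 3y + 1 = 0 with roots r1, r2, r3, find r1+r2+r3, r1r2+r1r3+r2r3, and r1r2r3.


Monic cubic y^3+by^2+cy+d=0: sum=-b, pairwise sum=c, product=-d.
b=-9, c=-3, d=1
r1+r2+r3 = 9
r1r2+r1r3+r2r3 = -3
r1r2r3 = -1


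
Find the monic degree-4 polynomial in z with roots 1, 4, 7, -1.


p(z) = (z - 1)(z - 4)(z - 7)(z + 1)
Expand: z^4 - 11z^3 + 27z^2 + 11z - 28


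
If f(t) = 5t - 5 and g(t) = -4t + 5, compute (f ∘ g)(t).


Substitute g(t) into f:
f(g(t)) = 5*(-4t + 5) + (-5)
Expand and combine: -20t + 20


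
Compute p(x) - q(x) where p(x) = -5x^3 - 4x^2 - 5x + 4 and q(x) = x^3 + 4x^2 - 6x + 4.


Distribute the minus sign:
  (-5x^3 - 4x^2 - 5x + 4)
- (x^3 + 4x^2 - 6x + 4)
Negate second polynomial: -x^3 - 4x^2 + 6x - 4
Add: -6x^3 - 8x^2 + x


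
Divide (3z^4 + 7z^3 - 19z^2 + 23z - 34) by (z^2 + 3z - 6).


(3z^4 + 7z^3 - 19z^2 + 23z - 34) / (z^2 + 3z - 6)
Step 1: 3z^2 * (z^2 + 3z - 6) = 3z^4 + 9z^3 - 18z^2; subtract.
Step 2: -2z * (z^2 + 3z - 6) = -2z^3 - 6z^2 + 12z; subtract.
Step 3: 5 * (z^2 + 3z - 6) = 5z^2 + 15z - 30; subtract.
Quotient: 3z^2 - 2z + 5, Remainder: -4z - 4


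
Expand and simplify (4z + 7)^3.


Expand (4z + 7)^3 by repeated multiplication:
  (4z + 7)^2 = 16z^2 + 56z + 49
= 64z^3 + 336z^2 + 588z + 343


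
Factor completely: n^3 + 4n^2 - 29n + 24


Try integer roots (divisors of 24). n=-8: p(-8)=0.
Divide out (n + 8): quotient is n^2 - 4n + 3.
Factor the quadratic: (n - 1)(n - 3)
Result: (n + 8)(n - 1)(n - 3)


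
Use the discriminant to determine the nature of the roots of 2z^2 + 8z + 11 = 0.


D = b^2 - 4ac = (8)^2 - 4(2)(11) = 64 - 88 = -24
Since D < 0: two complex conjugate roots (no real roots)


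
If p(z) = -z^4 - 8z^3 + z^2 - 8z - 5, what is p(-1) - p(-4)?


p(-1) = 11
p(-4) = 299
p(-1) - p(-4) = 11 - 299 = -288


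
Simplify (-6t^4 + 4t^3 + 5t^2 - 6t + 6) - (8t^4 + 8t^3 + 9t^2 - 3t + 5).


Distribute the minus sign:
  (-6t^4 + 4t^3 + 5t^2 - 6t + 6)
- (8t^4 + 8t^3 + 9t^2 - 3t + 5)
Negate second polynomial: -8t^4 - 8t^3 - 9t^2 + 3t - 5
Add: -14t^4 - 4t^3 - 4t^2 - 3t + 1


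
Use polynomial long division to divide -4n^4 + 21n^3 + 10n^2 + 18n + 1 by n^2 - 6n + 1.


(-4n^4 + 21n^3 + 10n^2 + 18n + 1) / (n^2 - 6n + 1)
Step 1: -4n^2 * (n^2 - 6n + 1) = -4n^4 + 24n^3 - 4n^2; subtract.
Step 2: -3n * (n^2 - 6n + 1) = -3n^3 + 18n^2 - 3n; subtract.
Step 3: -4 * (n^2 - 6n + 1) = -4n^2 + 24n - 4; subtract.
Quotient: -4n^2 - 3n - 4, Remainder: -3n + 5


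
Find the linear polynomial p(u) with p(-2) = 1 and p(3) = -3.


p(u) = mu + b. Using p(-2)=1, p(3)=-3:
m = (1 + 3)/(-2 - 3) = 4/-5 = -4/5
b = 1 - m*(-2) = 1 - 8/5 = -3/5
p(u) = -(4/5)u - (3/5)


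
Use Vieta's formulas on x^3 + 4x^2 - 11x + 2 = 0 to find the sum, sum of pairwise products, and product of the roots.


Monic cubic x^3+bx^2+cx+d=0: sum=-b, pairwise sum=c, product=-d.
b=4, c=-11, d=2
r1+r2+r3 = -4
r1r2+r1r3+r2r3 = -11
r1r2r3 = -2


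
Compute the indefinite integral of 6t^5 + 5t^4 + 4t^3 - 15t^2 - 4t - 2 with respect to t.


Reverse power rule on each term:
  ∫ 6t^5 dt = t^6
  ∫ 5t^4 dt = t^5
  ∫ 4t^3 dt = t^4
  ∫ -15t^2 dt = -5t^3
  ∫ -4t dt = -2t^2
  ∫ -2 dt = -2t
F(t) = t^6 + t^5 + t^4 - 5t^3 - 2t^2 - 2t + C


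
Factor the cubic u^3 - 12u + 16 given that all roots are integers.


Try integer roots (divisors of 16). u=2: p(2)=0.
Divide out (u - 2): quotient is u^2 + 2u - 8.
Factor the quadratic: (u - 2)(u + 4)
Result: (u - 2)(u - 2)(u + 4)


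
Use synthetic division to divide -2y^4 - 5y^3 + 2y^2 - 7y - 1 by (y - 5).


Synthetic division with c = 5. Coefficients: -2, -5, 2, -7, -1
Bring down -2.
  -2 * 5 = -10; -10 - 5 = -15
  -15 * 5 = -75; -75 + 2 = -73
  -73 * 5 = -365; -365 - 7 = -372
  -372 * 5 = -1860; -1860 - 1 = -1861
Quotient: -2y^3 - 15y^2 - 73y - 372, Remainder: -1861


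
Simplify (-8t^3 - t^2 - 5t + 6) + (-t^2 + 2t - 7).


Align terms by degree and add:
  -8t^3 - t^2 - 5t + 6
  -t^2 + 2t - 7
= -8t^3 - 2t^2 - 3t - 1


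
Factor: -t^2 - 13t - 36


Roots satisfy r1 + r2 = -b/a = -13 and r1*r2 = c/a = 36.
So r1 = -9, r2 = -4.
-t^2 - 13t - 36 = -(t - r1)(t - r2) = -(t + 9)(t + 4)


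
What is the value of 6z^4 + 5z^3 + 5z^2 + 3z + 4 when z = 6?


Using direct substitution:
  6 * (6)^4 = 7776
  5 * (6)^3 = 1080
  5 * (6)^2 = 180
  3 * (6)^1 = 18
  constant: 4
Sum = 7776 + 1080 + 180 + 18 + 4 = 9058


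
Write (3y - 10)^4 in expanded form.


Expand (3y - 10)^4 by repeated multiplication:
  (3y - 10)^2 = 9y^2 - 60y + 100
  (3y - 10)^3 = 27y^3 - 270y^2 + 900y - 1000
= 81y^4 - 1080y^3 + 5400y^2 - 12000y + 10000


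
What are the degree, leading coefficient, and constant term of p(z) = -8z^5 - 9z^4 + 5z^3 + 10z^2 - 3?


Highest power of z is 5, with coefficient -8. Constant term is -3.
Degree = 5, leading coefficient = -8, constant term = -3


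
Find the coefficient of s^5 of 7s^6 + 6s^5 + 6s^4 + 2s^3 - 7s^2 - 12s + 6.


Read off the coefficient of s^5: 6


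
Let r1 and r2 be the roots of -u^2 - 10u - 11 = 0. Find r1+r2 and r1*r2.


For au^2+bu+c=0: sum = -b/a, product = c/a.
a=-1, b=-10, c=-11
Sum = -(-10)/-1 = -10
Product = (-11)/-1 = 11


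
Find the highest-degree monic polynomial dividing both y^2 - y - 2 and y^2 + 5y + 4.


Factor each:
  y^2 - y - 2 = (y + 1)(y - 2)
  y^2 + 5y + 4 = (y + 1)(y + 4)
Common monic factor: y + 1


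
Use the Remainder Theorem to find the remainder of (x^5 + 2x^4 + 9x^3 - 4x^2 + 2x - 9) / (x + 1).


By the Remainder Theorem, the remainder equals p(-1):
  1*(-1)^5 = -1
  2*(-1)^4 = 2
  9*(-1)^3 = -9
  -4*(-1)^2 = -4
  2*(-1)^1 = -2
  constant: -9
Sum: -1 + 2 - 9 - 4 - 2 - 9 = -23


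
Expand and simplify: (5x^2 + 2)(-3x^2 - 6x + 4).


Distribute each term of the first polynomial:
  (5x^2)(-3x^2 - 6x + 4) = -15x^4 - 30x^3 + 20x^2
  (2)(-3x^2 - 6x + 4) = -6x^2 - 12x + 8
Sum: -15x^4 - 30x^3 + 14x^2 - 12x + 8


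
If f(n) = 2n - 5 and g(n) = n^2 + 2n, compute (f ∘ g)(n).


Substitute g(n) into f:
f(g(n)) = 2*(n^2 + 2n) + (-5)
Expand and combine: 2n^2 + 4n - 5


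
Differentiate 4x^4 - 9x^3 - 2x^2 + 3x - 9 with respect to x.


Apply the power rule term by term:
  d/dx(4x^4) = 16x^3
  d/dx(-9x^3) = -27x^2
  d/dx(-2x^2) = -4x
  d/dx(3x) = 3
  d/dx(-9) = 0
p'(x) = 16x^3 - 27x^2 - 4x + 3


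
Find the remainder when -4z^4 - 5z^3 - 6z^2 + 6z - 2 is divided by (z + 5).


By the Remainder Theorem, the remainder equals p(-5):
  -4*(-5)^4 = -2500
  -5*(-5)^3 = 625
  -6*(-5)^2 = -150
  6*(-5)^1 = -30
  constant: -2
Sum: -2500 + 625 - 150 - 30 - 2 = -2057


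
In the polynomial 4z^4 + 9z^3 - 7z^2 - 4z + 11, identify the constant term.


Read off the constant term: 11


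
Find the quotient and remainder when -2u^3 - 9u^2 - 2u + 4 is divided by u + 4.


(-2u^3 - 9u^2 - 2u + 4) / (u + 4)
Step 1: -2u^2 * (u + 4) = -2u^3 - 8u^2; subtract.
Step 2: -u * (u + 4) = -u^2 - 4u; subtract.
Step 3: 2 * (u + 4) = 2u + 8; subtract.
Quotient: -2u^2 - u + 2, Remainder: -4


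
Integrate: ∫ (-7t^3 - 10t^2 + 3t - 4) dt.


Reverse power rule on each term:
  ∫ -7t^3 dt = -(7/4)t^4
  ∫ -10t^2 dt = -(10/3)t^3
  ∫ 3t dt = (3/2)t^2
  ∫ -4 dt = -4t
F(t) = -(7/4)t^4 - (10/3)t^3 + (3/2)t^2 - 4t + C


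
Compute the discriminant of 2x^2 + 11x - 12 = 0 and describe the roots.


D = b^2 - 4ac = (11)^2 - 4(2)(-12) = 121 + 96 = 217
Since D > 0: two distinct irrational roots


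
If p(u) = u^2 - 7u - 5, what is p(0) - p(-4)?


p(0) = -5
p(-4) = 39
p(0) - p(-4) = -5 - 39 = -44


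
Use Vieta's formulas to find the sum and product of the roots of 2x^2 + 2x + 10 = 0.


For ax^2+bx+c=0: sum = -b/a, product = c/a.
a=2, b=2, c=10
Sum = -(2)/2 = -1
Product = (10)/2 = 5


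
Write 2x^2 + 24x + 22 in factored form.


Roots satisfy r1 + r2 = -b/a = -12 and r1*r2 = c/a = 11.
So r1 = -11, r2 = -1.
2x^2 + 24x + 22 = 2(x - r1)(x - r2) = 2(x + 11)(x + 1)


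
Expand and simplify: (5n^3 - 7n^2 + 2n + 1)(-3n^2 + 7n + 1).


Distribute each term of the first polynomial:
  (5n^3)(-3n^2 + 7n + 1) = -15n^5 + 35n^4 + 5n^3
  (-7n^2)(-3n^2 + 7n + 1) = 21n^4 - 49n^3 - 7n^2
  (2n)(-3n^2 + 7n + 1) = -6n^3 + 14n^2 + 2n
  (1)(-3n^2 + 7n + 1) = -3n^2 + 7n + 1
Sum: -15n^5 + 56n^4 - 50n^3 + 4n^2 + 9n + 1


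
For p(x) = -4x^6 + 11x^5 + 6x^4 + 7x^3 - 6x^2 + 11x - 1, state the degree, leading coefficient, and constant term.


Highest power of x is 6, with coefficient -4. Constant term is -1.
Degree = 6, leading coefficient = -4, constant term = -1


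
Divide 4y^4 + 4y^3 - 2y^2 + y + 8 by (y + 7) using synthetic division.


Synthetic division with c = -7. Coefficients: 4, 4, -2, 1, 8
Bring down 4.
  4 * -7 = -28; -28 + 4 = -24
  -24 * -7 = 168; 168 - 2 = 166
  166 * -7 = -1162; -1162 + 1 = -1161
  -1161 * -7 = 8127; 8127 + 8 = 8135
Quotient: 4y^3 - 24y^2 + 166y - 1161, Remainder: 8135


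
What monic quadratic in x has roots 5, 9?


p(x) = (x - 5)(x - 9)
Expand: x^2 - 14x + 45


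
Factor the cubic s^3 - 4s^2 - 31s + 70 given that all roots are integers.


Try integer roots (divisors of 70). s=-5: p(-5)=0.
Divide out (s + 5): quotient is s^2 - 9s + 14.
Factor the quadratic: (s - 2)(s - 7)
Result: (s + 5)(s - 2)(s - 7)


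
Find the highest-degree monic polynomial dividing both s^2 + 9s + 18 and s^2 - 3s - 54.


Factor each:
  s^2 + 9s + 18 = (s + 6)(s + 3)
  s^2 - 3s - 54 = (s + 6)(s - 9)
Common monic factor: s + 6


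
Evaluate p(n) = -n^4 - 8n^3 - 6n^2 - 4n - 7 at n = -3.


Using direct substitution:
  -1 * (-3)^4 = -81
  -8 * (-3)^3 = 216
  -6 * (-3)^2 = -54
  -4 * (-3)^1 = 12
  constant: -7
Sum = -81 + 216 - 54 + 12 - 7 = 86


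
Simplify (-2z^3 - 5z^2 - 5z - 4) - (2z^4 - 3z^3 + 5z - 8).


Distribute the minus sign:
  (-2z^3 - 5z^2 - 5z - 4)
- (2z^4 - 3z^3 + 5z - 8)
Negate second polynomial: -2z^4 + 3z^3 - 5z + 8
Add: -2z^4 + z^3 - 5z^2 - 10z + 4


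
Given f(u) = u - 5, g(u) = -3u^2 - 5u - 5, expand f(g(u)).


Substitute g(u) into f:
f(g(u)) = 1*(-3u^2 - 5u - 5) + (-5)
Expand and combine: -3u^2 - 5u - 10


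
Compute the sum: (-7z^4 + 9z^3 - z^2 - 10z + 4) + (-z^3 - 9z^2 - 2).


Align terms by degree and add:
  -7z^4 + 9z^3 - z^2 - 10z + 4
  -z^3 - 9z^2 - 2
= -7z^4 + 8z^3 - 10z^2 - 10z + 2


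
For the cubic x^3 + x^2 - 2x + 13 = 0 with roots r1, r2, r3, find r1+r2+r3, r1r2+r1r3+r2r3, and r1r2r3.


Monic cubic x^3+bx^2+cx+d=0: sum=-b, pairwise sum=c, product=-d.
b=1, c=-2, d=13
r1+r2+r3 = -1
r1r2+r1r3+r2r3 = -2
r1r2r3 = -13


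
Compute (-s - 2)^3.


Expand (-s - 2)^3 by repeated multiplication:
  (-s - 2)^2 = s^2 + 4s + 4
= -s^3 - 6s^2 - 12s - 8


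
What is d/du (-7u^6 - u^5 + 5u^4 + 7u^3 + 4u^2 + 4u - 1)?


Apply the power rule term by term:
  d/du(-7u^6) = -42u^5
  d/du(-u^5) = -5u^4
  d/du(5u^4) = 20u^3
  d/du(7u^3) = 21u^2
  d/du(4u^2) = 8u
  d/du(4u) = 4
  d/du(-1) = 0
p'(u) = -42u^5 - 5u^4 + 20u^3 + 21u^2 + 8u + 4


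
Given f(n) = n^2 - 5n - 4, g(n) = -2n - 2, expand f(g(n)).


Substitute g(n) into f:
f(g(n)) = 1*(-2n - 2)^2 + (-5)*(-2n - 2) + (-4)
(-2n - 2)^2 = 4n^2 + 8n + 4
Expand and combine: 4n^2 + 18n + 10


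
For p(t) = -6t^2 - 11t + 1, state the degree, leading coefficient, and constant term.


Highest power of t is 2, with coefficient -6. Constant term is 1.
Degree = 2, leading coefficient = -6, constant term = 1


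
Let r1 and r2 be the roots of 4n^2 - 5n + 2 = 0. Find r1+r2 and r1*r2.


For an^2+bn+c=0: sum = -b/a, product = c/a.
a=4, b=-5, c=2
Sum = -(-5)/4 = 5/4
Product = (2)/4 = 1/2


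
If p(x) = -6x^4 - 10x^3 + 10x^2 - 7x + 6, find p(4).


Using direct substitution:
  -6 * (4)^4 = -1536
  -10 * (4)^3 = -640
  10 * (4)^2 = 160
  -7 * (4)^1 = -28
  constant: 6
Sum = -1536 - 640 + 160 - 28 + 6 = -2038


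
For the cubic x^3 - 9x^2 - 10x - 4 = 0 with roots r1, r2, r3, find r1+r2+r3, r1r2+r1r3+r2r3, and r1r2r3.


Monic cubic x^3+bx^2+cx+d=0: sum=-b, pairwise sum=c, product=-d.
b=-9, c=-10, d=-4
r1+r2+r3 = 9
r1r2+r1r3+r2r3 = -10
r1r2r3 = 4


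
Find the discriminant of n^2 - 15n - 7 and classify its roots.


D = b^2 - 4ac = (-15)^2 - 4(1)(-7) = 225 + 28 = 253
Since D > 0: two distinct irrational roots


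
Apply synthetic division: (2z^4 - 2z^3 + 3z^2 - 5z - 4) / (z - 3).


Synthetic division with c = 3. Coefficients: 2, -2, 3, -5, -4
Bring down 2.
  2 * 3 = 6; 6 - 2 = 4
  4 * 3 = 12; 12 + 3 = 15
  15 * 3 = 45; 45 - 5 = 40
  40 * 3 = 120; 120 - 4 = 116
Quotient: 2z^3 + 4z^2 + 15z + 40, Remainder: 116


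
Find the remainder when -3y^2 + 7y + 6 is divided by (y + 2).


By the Remainder Theorem, the remainder equals p(-2):
  -3*(-2)^2 = -12
  7*(-2)^1 = -14
  constant: 6
Sum: -12 - 14 + 6 = -20


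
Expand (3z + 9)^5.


Expand (3z + 9)^5 by repeated multiplication:
  (3z + 9)^2 = 9z^2 + 54z + 81
  (3z + 9)^3 = 27z^3 + 243z^2 + 729z + 729
  (3z + 9)^4 = 81z^4 + 972z^3 + 4374z^2 + 8748z + 6561
= 243z^5 + 3645z^4 + 21870z^3 + 65610z^2 + 98415z + 59049


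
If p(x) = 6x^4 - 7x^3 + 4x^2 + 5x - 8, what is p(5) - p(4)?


p(5) = 2992
p(4) = 1164
p(5) - p(4) = 2992 - 1164 = 1828


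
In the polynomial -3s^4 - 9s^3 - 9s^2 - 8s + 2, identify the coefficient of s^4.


Read off the coefficient of s^4: -3


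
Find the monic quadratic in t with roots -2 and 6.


p(t) = (t + 2)(t - 6)
Expand: t^2 - 4t - 12


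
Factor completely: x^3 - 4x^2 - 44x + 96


Try integer roots (divisors of 96). x=-6: p(-6)=0.
Divide out (x + 6): quotient is x^2 - 10x + 16.
Factor the quadratic: (x - 2)(x - 8)
Result: (x + 6)(x - 2)(x - 8)


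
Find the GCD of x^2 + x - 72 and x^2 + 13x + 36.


Factor each:
  x^2 + x - 72 = (x + 9)(x - 8)
  x^2 + 13x + 36 = (x + 9)(x + 4)
Common monic factor: x + 9


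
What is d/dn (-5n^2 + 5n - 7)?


Apply the power rule term by term:
  d/dn(-5n^2) = -10n
  d/dn(5n) = 5
  d/dn(-7) = 0
p'(n) = -10n + 5


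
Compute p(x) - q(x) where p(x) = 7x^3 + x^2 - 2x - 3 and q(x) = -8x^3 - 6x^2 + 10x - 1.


Distribute the minus sign:
  (7x^3 + x^2 - 2x - 3)
- (-8x^3 - 6x^2 + 10x - 1)
Negate second polynomial: 8x^3 + 6x^2 - 10x + 1
Add: 15x^3 + 7x^2 - 12x - 2


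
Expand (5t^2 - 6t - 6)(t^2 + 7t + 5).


Distribute each term of the first polynomial:
  (5t^2)(t^2 + 7t + 5) = 5t^4 + 35t^3 + 25t^2
  (-6t)(t^2 + 7t + 5) = -6t^3 - 42t^2 - 30t
  (-6)(t^2 + 7t + 5) = -6t^2 - 42t - 30
Sum: 5t^4 + 29t^3 - 23t^2 - 72t - 30


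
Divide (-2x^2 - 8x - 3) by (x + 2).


(-2x^2 - 8x - 3) / (x + 2)
Step 1: -2x * (x + 2) = -2x^2 - 4x; subtract.
Step 2: -4 * (x + 2) = -4x - 8; subtract.
Quotient: -2x - 4, Remainder: 5


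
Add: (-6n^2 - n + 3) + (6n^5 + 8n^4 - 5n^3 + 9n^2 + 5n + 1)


Align terms by degree and add:
  -6n^2 - n + 3
+ 6n^5 + 8n^4 - 5n^3 + 9n^2 + 5n + 1
= 6n^5 + 8n^4 - 5n^3 + 3n^2 + 4n + 4


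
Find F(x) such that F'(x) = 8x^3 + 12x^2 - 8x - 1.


Reverse power rule on each term:
  ∫ 8x^3 dx = 2x^4
  ∫ 12x^2 dx = 4x^3
  ∫ -8x dx = -4x^2
  ∫ -1 dx = -x
F(x) = 2x^4 + 4x^3 - 4x^2 - x + C


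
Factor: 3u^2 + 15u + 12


Roots satisfy r1 + r2 = -b/a = -5 and r1*r2 = c/a = 4.
So r1 = -4, r2 = -1.
3u^2 + 15u + 12 = 3(u - r1)(u - r2) = 3(u + 4)(u + 1)


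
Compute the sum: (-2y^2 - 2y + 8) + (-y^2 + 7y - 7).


Align terms by degree and add:
  -2y^2 - 2y + 8
  -y^2 + 7y - 7
= -3y^2 + 5y + 1


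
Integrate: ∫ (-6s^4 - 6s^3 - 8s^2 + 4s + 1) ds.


Reverse power rule on each term:
  ∫ -6s^4 ds = -(6/5)s^5
  ∫ -6s^3 ds = -(3/2)s^4
  ∫ -8s^2 ds = -(8/3)s^3
  ∫ 4s ds = 2s^2
  ∫ 1 ds = s
F(s) = -(6/5)s^5 - (3/2)s^4 - (8/3)s^3 + 2s^2 + s + C


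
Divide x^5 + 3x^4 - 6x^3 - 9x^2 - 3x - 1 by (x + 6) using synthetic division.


Synthetic division with c = -6. Coefficients: 1, 3, -6, -9, -3, -1
Bring down 1.
  1 * -6 = -6; -6 + 3 = -3
  -3 * -6 = 18; 18 - 6 = 12
  12 * -6 = -72; -72 - 9 = -81
  -81 * -6 = 486; 486 - 3 = 483
  483 * -6 = -2898; -2898 - 1 = -2899
Quotient: x^4 - 3x^3 + 12x^2 - 81x + 483, Remainder: -2899


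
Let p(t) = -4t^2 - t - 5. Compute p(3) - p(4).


p(3) = -44
p(4) = -73
p(3) - p(4) = -44 + 73 = 29


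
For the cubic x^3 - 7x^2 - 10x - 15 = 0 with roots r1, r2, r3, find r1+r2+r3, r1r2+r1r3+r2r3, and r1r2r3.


Monic cubic x^3+bx^2+cx+d=0: sum=-b, pairwise sum=c, product=-d.
b=-7, c=-10, d=-15
r1+r2+r3 = 7
r1r2+r1r3+r2r3 = -10
r1r2r3 = 15


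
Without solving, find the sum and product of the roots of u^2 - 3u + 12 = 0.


For au^2+bu+c=0: sum = -b/a, product = c/a.
a=1, b=-3, c=12
Sum = -(-3)/1 = 3
Product = (12)/1 = 12


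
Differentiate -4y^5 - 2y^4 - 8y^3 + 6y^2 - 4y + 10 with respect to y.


Apply the power rule term by term:
  d/dy(-4y^5) = -20y^4
  d/dy(-2y^4) = -8y^3
  d/dy(-8y^3) = -24y^2
  d/dy(6y^2) = 12y
  d/dy(-4y) = -4
  d/dy(10) = 0
p'(y) = -20y^4 - 8y^3 - 24y^2 + 12y - 4


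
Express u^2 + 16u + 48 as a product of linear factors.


Roots satisfy r1 + r2 = -b/a = -16 and r1*r2 = c/a = 48.
So r1 = -4, r2 = -12.
u^2 + 16u + 48 = (u - r1)(u - r2) = (u + 4)(u + 12)


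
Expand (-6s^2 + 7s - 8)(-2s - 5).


Distribute each term of the first polynomial:
  (-6s^2)(-2s - 5) = 12s^3 + 30s^2
  (7s)(-2s - 5) = -14s^2 - 35s
  (-8)(-2s - 5) = 16s + 40
Sum: 12s^3 + 16s^2 - 19s + 40


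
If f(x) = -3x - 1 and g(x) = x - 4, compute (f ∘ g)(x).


Substitute g(x) into f:
f(g(x)) = -3*(x - 4) + (-1)
Expand and combine: -3x + 11


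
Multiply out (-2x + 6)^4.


Expand (-2x + 6)^4 by repeated multiplication:
  (-2x + 6)^2 = 4x^2 - 24x + 36
  (-2x + 6)^3 = -8x^3 + 72x^2 - 216x + 216
= 16x^4 - 192x^3 + 864x^2 - 1728x + 1296


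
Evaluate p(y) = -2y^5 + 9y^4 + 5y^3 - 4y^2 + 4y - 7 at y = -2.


Using direct substitution:
  -2 * (-2)^5 = 64
  9 * (-2)^4 = 144
  5 * (-2)^3 = -40
  -4 * (-2)^2 = -16
  4 * (-2)^1 = -8
  constant: -7
Sum = 64 + 144 - 40 - 16 - 8 - 7 = 137


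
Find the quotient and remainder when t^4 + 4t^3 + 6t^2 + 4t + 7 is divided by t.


(t^4 + 4t^3 + 6t^2 + 4t + 7) / (t)
Step 1: t^3 * (t) = t^4; subtract.
Step 2: 4t^2 * (t) = 4t^3; subtract.
Step 3: 6t * (t) = 6t^2; subtract.
Step 4: 4 * (t) = 4t; subtract.
Quotient: t^3 + 4t^2 + 6t + 4, Remainder: 7


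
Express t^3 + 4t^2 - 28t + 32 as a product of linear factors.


Try integer roots (divisors of 32). t=2: p(2)=0.
Divide out (t - 2): quotient is t^2 + 6t - 16.
Factor the quadratic: (t - 2)(t + 8)
Result: (t - 2)(t - 2)(t + 8)


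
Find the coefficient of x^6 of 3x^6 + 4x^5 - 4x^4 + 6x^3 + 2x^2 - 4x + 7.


Read off the coefficient of x^6: 3


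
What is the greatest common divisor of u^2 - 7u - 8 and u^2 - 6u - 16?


Factor each:
  u^2 - 7u - 8 = (u - 8)(u + 1)
  u^2 - 6u - 16 = (u - 8)(u + 2)
Common monic factor: u - 8


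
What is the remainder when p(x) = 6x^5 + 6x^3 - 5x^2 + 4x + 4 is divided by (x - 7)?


By the Remainder Theorem, the remainder equals p(7):
  6*(7)^5 = 100842
  0*(7)^4 = 0
  6*(7)^3 = 2058
  -5*(7)^2 = -245
  4*(7)^1 = 28
  constant: 4
Sum: 100842 + 0 + 2058 - 245 + 28 + 4 = 102687


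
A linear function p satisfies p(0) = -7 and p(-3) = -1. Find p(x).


p(x) = mx + b. Using p(0)=-7, p(-3)=-1:
m = (-7 + 1)/(0 + 3) = -6/3 = -2
b = -7 - m*(0) = -7 = -7
p(x) = -2x - 7


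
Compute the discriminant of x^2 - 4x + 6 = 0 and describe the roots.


D = b^2 - 4ac = (-4)^2 - 4(1)(6) = 16 - 24 = -8
Since D < 0: two complex conjugate roots (no real roots)


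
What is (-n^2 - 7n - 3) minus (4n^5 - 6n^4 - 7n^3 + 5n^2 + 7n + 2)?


Distribute the minus sign:
  (-n^2 - 7n - 3)
- (4n^5 - 6n^4 - 7n^3 + 5n^2 + 7n + 2)
Negate second polynomial: -4n^5 + 6n^4 + 7n^3 - 5n^2 - 7n - 2
Add: -4n^5 + 6n^4 + 7n^3 - 6n^2 - 14n - 5


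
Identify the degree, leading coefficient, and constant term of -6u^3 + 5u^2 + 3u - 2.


Highest power of u is 3, with coefficient -6. Constant term is -2.
Degree = 3, leading coefficient = -6, constant term = -2


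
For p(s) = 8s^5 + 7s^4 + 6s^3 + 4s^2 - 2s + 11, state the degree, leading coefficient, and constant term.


Highest power of s is 5, with coefficient 8. Constant term is 11.
Degree = 5, leading coefficient = 8, constant term = 11


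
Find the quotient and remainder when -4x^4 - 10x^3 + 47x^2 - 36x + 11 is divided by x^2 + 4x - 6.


(-4x^4 - 10x^3 + 47x^2 - 36x + 11) / (x^2 + 4x - 6)
Step 1: -4x^2 * (x^2 + 4x - 6) = -4x^4 - 16x^3 + 24x^2; subtract.
Step 2: 6x * (x^2 + 4x - 6) = 6x^3 + 24x^2 - 36x; subtract.
Step 3: -1 * (x^2 + 4x - 6) = -x^2 - 4x + 6; subtract.
Quotient: -4x^2 + 6x - 1, Remainder: 4x + 5


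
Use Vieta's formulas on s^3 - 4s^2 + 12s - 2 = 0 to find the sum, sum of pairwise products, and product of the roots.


Monic cubic s^3+bs^2+cs+d=0: sum=-b, pairwise sum=c, product=-d.
b=-4, c=12, d=-2
r1+r2+r3 = 4
r1r2+r1r3+r2r3 = 12
r1r2r3 = 2


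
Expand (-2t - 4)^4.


Expand (-2t - 4)^4 by repeated multiplication:
  (-2t - 4)^2 = 4t^2 + 16t + 16
  (-2t - 4)^3 = -8t^3 - 48t^2 - 96t - 64
= 16t^4 + 128t^3 + 384t^2 + 512t + 256


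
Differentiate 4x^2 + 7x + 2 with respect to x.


Apply the power rule term by term:
  d/dx(4x^2) = 8x
  d/dx(7x) = 7
  d/dx(2) = 0
p'(x) = 8x + 7


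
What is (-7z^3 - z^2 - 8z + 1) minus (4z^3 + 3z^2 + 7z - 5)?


Distribute the minus sign:
  (-7z^3 - z^2 - 8z + 1)
- (4z^3 + 3z^2 + 7z - 5)
Negate second polynomial: -4z^3 - 3z^2 - 7z + 5
Add: -11z^3 - 4z^2 - 15z + 6


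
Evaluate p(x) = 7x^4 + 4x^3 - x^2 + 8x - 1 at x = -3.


Using direct substitution:
  7 * (-3)^4 = 567
  4 * (-3)^3 = -108
  -1 * (-3)^2 = -9
  8 * (-3)^1 = -24
  constant: -1
Sum = 567 - 108 - 9 - 24 - 1 = 425


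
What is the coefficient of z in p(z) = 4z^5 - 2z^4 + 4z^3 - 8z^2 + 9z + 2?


Read off the coefficient of z: 9


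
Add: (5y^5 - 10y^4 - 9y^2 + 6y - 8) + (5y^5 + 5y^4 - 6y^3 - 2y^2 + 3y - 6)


Align terms by degree and add:
  5y^5 - 10y^4 - 9y^2 + 6y - 8
+ 5y^5 + 5y^4 - 6y^3 - 2y^2 + 3y - 6
= 10y^5 - 5y^4 - 6y^3 - 11y^2 + 9y - 14


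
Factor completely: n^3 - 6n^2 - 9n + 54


Try integer roots (divisors of 54). n=3: p(3)=0.
Divide out (n - 3): quotient is n^2 - 3n - 18.
Factor the quadratic: (n - 6)(n + 3)
Result: (n - 3)(n - 6)(n + 3)


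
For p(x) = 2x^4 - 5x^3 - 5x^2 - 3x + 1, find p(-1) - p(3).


p(-1) = 6
p(3) = -26
p(-1) - p(3) = 6 + 26 = 32


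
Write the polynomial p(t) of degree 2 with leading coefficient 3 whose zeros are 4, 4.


p(t) = 3(t - 4)(t - 4)
Expand: 3t^2 - 24t + 48


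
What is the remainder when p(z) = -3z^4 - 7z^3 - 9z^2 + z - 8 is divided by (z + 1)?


By the Remainder Theorem, the remainder equals p(-1):
  -3*(-1)^4 = -3
  -7*(-1)^3 = 7
  -9*(-1)^2 = -9
  1*(-1)^1 = -1
  constant: -8
Sum: -3 + 7 - 9 - 1 - 8 = -14


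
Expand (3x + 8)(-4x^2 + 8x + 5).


Distribute each term of the first polynomial:
  (3x)(-4x^2 + 8x + 5) = -12x^3 + 24x^2 + 15x
  (8)(-4x^2 + 8x + 5) = -32x^2 + 64x + 40
Sum: -12x^3 - 8x^2 + 79x + 40


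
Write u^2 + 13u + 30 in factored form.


Roots satisfy r1 + r2 = -b/a = -13 and r1*r2 = c/a = 30.
So r1 = -3, r2 = -10.
u^2 + 13u + 30 = (u - r1)(u - r2) = (u + 3)(u + 10)


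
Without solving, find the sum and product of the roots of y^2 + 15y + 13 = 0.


For ay^2+by+c=0: sum = -b/a, product = c/a.
a=1, b=15, c=13
Sum = -(15)/1 = -15
Product = (13)/1 = 13


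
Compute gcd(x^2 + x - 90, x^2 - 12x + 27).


Factor each:
  x^2 + x - 90 = (x - 9)(x + 10)
  x^2 - 12x + 27 = (x - 9)(x - 3)
Common monic factor: x - 9


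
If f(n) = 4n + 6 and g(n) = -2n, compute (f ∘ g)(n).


Substitute g(n) into f:
f(g(n)) = 4*(-2n) + 6
Expand and combine: -8n + 6


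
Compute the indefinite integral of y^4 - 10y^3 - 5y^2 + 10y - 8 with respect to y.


Reverse power rule on each term:
  ∫ y^4 dy = (1/5)y^5
  ∫ -10y^3 dy = -(5/2)y^4
  ∫ -5y^2 dy = -(5/3)y^3
  ∫ 10y dy = 5y^2
  ∫ -8 dy = -8y
F(y) = (1/5)y^5 - (5/2)y^4 - (5/3)y^3 + 5y^2 - 8y + C


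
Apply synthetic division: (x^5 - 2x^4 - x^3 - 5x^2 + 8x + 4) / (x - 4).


Synthetic division with c = 4. Coefficients: 1, -2, -1, -5, 8, 4
Bring down 1.
  1 * 4 = 4; 4 - 2 = 2
  2 * 4 = 8; 8 - 1 = 7
  7 * 4 = 28; 28 - 5 = 23
  23 * 4 = 92; 92 + 8 = 100
  100 * 4 = 400; 400 + 4 = 404
Quotient: x^4 + 2x^3 + 7x^2 + 23x + 100, Remainder: 404


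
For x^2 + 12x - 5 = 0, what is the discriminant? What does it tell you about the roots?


D = b^2 - 4ac = (12)^2 - 4(1)(-5) = 144 + 20 = 164
Since D > 0: two distinct irrational roots


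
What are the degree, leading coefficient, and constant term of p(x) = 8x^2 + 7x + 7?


Highest power of x is 2, with coefficient 8. Constant term is 7.
Degree = 2, leading coefficient = 8, constant term = 7


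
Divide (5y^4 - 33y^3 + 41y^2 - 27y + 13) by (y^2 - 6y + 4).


(5y^4 - 33y^3 + 41y^2 - 27y + 13) / (y^2 - 6y + 4)
Step 1: 5y^2 * (y^2 - 6y + 4) = 5y^4 - 30y^3 + 20y^2; subtract.
Step 2: -3y * (y^2 - 6y + 4) = -3y^3 + 18y^2 - 12y; subtract.
Step 3: 3 * (y^2 - 6y + 4) = 3y^2 - 18y + 12; subtract.
Quotient: 5y^2 - 3y + 3, Remainder: 3y + 1


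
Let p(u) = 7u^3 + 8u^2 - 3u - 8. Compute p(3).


Using direct substitution:
  7 * (3)^3 = 189
  8 * (3)^2 = 72
  -3 * (3)^1 = -9
  constant: -8
Sum = 189 + 72 - 9 - 8 = 244


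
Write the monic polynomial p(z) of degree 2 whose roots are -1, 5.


p(z) = (z + 1)(z - 5)
Expand: z^2 - 4z - 5


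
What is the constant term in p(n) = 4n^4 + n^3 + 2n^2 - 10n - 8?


Read off the constant term: -8


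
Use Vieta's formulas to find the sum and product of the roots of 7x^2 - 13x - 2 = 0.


For ax^2+bx+c=0: sum = -b/a, product = c/a.
a=7, b=-13, c=-2
Sum = -(-13)/7 = 13/7
Product = (-2)/7 = -2/7


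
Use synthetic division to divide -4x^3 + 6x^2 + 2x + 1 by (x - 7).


Synthetic division with c = 7. Coefficients: -4, 6, 2, 1
Bring down -4.
  -4 * 7 = -28; -28 + 6 = -22
  -22 * 7 = -154; -154 + 2 = -152
  -152 * 7 = -1064; -1064 + 1 = -1063
Quotient: -4x^2 - 22x - 152, Remainder: -1063


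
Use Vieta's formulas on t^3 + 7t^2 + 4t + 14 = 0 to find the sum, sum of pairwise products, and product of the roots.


Monic cubic t^3+bt^2+ct+d=0: sum=-b, pairwise sum=c, product=-d.
b=7, c=4, d=14
r1+r2+r3 = -7
r1r2+r1r3+r2r3 = 4
r1r2r3 = -14


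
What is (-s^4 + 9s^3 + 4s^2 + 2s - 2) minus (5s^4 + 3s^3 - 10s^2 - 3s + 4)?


Distribute the minus sign:
  (-s^4 + 9s^3 + 4s^2 + 2s - 2)
- (5s^4 + 3s^3 - 10s^2 - 3s + 4)
Negate second polynomial: -5s^4 - 3s^3 + 10s^2 + 3s - 4
Add: -6s^4 + 6s^3 + 14s^2 + 5s - 6


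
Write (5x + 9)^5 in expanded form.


Expand (5x + 9)^5 by repeated multiplication:
  (5x + 9)^2 = 25x^2 + 90x + 81
  (5x + 9)^3 = 125x^3 + 675x^2 + 1215x + 729
  (5x + 9)^4 = 625x^4 + 4500x^3 + 12150x^2 + 14580x + 6561
= 3125x^5 + 28125x^4 + 101250x^3 + 182250x^2 + 164025x + 59049


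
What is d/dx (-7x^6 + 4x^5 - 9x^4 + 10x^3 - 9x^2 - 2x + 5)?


Apply the power rule term by term:
  d/dx(-7x^6) = -42x^5
  d/dx(4x^5) = 20x^4
  d/dx(-9x^4) = -36x^3
  d/dx(10x^3) = 30x^2
  d/dx(-9x^2) = -18x
  d/dx(-2x) = -2
  d/dx(5) = 0
p'(x) = -42x^5 + 20x^4 - 36x^3 + 30x^2 - 18x - 2


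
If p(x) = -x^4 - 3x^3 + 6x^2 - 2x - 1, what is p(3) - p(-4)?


p(3) = -115
p(-4) = 39
p(3) - p(-4) = -115 - 39 = -154


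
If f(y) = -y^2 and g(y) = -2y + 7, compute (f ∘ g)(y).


Substitute g(y) into f:
f(g(y)) = -1*(-2y + 7)^2
(-2y + 7)^2 = 4y^2 - 28y + 49
Expand and combine: -4y^2 + 28y - 49


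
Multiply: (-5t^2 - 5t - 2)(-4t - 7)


Distribute each term of the first polynomial:
  (-5t^2)(-4t - 7) = 20t^3 + 35t^2
  (-5t)(-4t - 7) = 20t^2 + 35t
  (-2)(-4t - 7) = 8t + 14
Sum: 20t^3 + 55t^2 + 43t + 14


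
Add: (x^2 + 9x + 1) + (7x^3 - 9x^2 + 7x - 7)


Align terms by degree and add:
  x^2 + 9x + 1
+ 7x^3 - 9x^2 + 7x - 7
= 7x^3 - 8x^2 + 16x - 6


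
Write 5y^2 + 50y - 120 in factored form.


Roots satisfy r1 + r2 = -b/a = -10 and r1*r2 = c/a = -24.
So r1 = -12, r2 = 2.
5y^2 + 50y - 120 = 5(y - r1)(y - r2) = 5(y + 12)(y - 2)


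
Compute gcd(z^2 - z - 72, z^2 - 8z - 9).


Factor each:
  z^2 - z - 72 = (z - 9)(z + 8)
  z^2 - 8z - 9 = (z - 9)(z + 1)
Common monic factor: z - 9


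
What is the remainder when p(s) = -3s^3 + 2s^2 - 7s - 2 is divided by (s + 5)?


By the Remainder Theorem, the remainder equals p(-5):
  -3*(-5)^3 = 375
  2*(-5)^2 = 50
  -7*(-5)^1 = 35
  constant: -2
Sum: 375 + 50 + 35 - 2 = 458


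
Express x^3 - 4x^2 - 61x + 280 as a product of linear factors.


Try integer roots (divisors of 280). x=5: p(5)=0.
Divide out (x - 5): quotient is x^2 + x - 56.
Factor the quadratic: (x - 7)(x + 8)
Result: (x - 5)(x - 7)(x + 8)


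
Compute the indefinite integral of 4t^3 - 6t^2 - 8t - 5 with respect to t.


Reverse power rule on each term:
  ∫ 4t^3 dt = t^4
  ∫ -6t^2 dt = -2t^3
  ∫ -8t dt = -4t^2
  ∫ -5 dt = -5t
F(t) = t^4 - 2t^3 - 4t^2 - 5t + C


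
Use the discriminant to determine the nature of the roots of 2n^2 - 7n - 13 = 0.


D = b^2 - 4ac = (-7)^2 - 4(2)(-13) = 49 + 104 = 153
Since D > 0: two distinct irrational roots


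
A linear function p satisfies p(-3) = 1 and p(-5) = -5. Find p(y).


p(y) = my + b. Using p(-3)=1, p(-5)=-5:
m = (1 + 5)/(-3 + 5) = 6/2 = 3
b = 1 - m*(-3) = 1 + 9 = 10
p(y) = 3y + 10


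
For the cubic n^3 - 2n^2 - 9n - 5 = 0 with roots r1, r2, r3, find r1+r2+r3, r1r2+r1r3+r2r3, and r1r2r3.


Monic cubic n^3+bn^2+cn+d=0: sum=-b, pairwise sum=c, product=-d.
b=-2, c=-9, d=-5
r1+r2+r3 = 2
r1r2+r1r3+r2r3 = -9
r1r2r3 = 5


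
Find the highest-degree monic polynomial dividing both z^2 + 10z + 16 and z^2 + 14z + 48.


Factor each:
  z^2 + 10z + 16 = (z + 8)(z + 2)
  z^2 + 14z + 48 = (z + 8)(z + 6)
Common monic factor: z + 8


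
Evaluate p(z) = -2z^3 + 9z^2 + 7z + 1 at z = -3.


Using direct substitution:
  -2 * (-3)^3 = 54
  9 * (-3)^2 = 81
  7 * (-3)^1 = -21
  constant: 1
Sum = 54 + 81 - 21 + 1 = 115


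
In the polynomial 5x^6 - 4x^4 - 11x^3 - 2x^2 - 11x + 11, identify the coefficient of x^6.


Read off the coefficient of x^6: 5


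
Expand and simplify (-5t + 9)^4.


Expand (-5t + 9)^4 by repeated multiplication:
  (-5t + 9)^2 = 25t^2 - 90t + 81
  (-5t + 9)^3 = -125t^3 + 675t^2 - 1215t + 729
= 625t^4 - 4500t^3 + 12150t^2 - 14580t + 6561


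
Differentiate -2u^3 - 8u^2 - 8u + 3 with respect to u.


Apply the power rule term by term:
  d/du(-2u^3) = -6u^2
  d/du(-8u^2) = -16u
  d/du(-8u) = -8
  d/du(3) = 0
p'(u) = -6u^2 - 16u - 8


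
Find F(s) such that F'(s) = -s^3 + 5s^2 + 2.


Reverse power rule on each term:
  ∫ -s^3 ds = -(1/4)s^4
  ∫ 5s^2 ds = (5/3)s^3
  ∫ 2 ds = 2s
F(s) = -(1/4)s^4 + (5/3)s^3 + 2s + C


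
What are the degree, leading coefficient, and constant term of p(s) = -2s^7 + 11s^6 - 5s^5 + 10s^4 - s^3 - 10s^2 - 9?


Highest power of s is 7, with coefficient -2. Constant term is -9.
Degree = 7, leading coefficient = -2, constant term = -9


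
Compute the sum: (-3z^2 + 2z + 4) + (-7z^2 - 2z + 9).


Align terms by degree and add:
  -3z^2 + 2z + 4
  -7z^2 - 2z + 9
= -10z^2 + 13


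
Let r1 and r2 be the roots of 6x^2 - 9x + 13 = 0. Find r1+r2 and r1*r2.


For ax^2+bx+c=0: sum = -b/a, product = c/a.
a=6, b=-9, c=13
Sum = -(-9)/6 = 3/2
Product = (13)/6 = 13/6


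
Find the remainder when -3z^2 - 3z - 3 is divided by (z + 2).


By the Remainder Theorem, the remainder equals p(-2):
  -3*(-2)^2 = -12
  -3*(-2)^1 = 6
  constant: -3
Sum: -12 + 6 - 3 = -9


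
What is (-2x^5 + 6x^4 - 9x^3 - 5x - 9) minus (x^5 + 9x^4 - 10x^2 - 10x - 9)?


Distribute the minus sign:
  (-2x^5 + 6x^4 - 9x^3 - 5x - 9)
- (x^5 + 9x^4 - 10x^2 - 10x - 9)
Negate second polynomial: -x^5 - 9x^4 + 10x^2 + 10x + 9
Add: -3x^5 - 3x^4 - 9x^3 + 10x^2 + 5x


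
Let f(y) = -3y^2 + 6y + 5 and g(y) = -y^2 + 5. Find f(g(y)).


Substitute g(y) into f:
f(g(y)) = -3*(-y^2 + 5)^2 + 6*(-y^2 + 5) + 5
(-y^2 + 5)^2 = y^4 - 10y^2 + 25
Expand and combine: -3y^4 + 24y^2 - 40


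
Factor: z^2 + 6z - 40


Roots satisfy r1 + r2 = -b/a = -6 and r1*r2 = c/a = -40.
So r1 = 4, r2 = -10.
z^2 + 6z - 40 = (z - r1)(z - r2) = (z - 4)(z + 10)


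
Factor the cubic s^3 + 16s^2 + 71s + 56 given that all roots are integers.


Try integer roots (divisors of 56). s=-8: p(-8)=0.
Divide out (s + 8): quotient is s^2 + 8s + 7.
Factor the quadratic: (s + 7)(s + 1)
Result: (s + 8)(s + 7)(s + 1)


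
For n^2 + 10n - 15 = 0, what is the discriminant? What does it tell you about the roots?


D = b^2 - 4ac = (10)^2 - 4(1)(-15) = 100 + 60 = 160
Since D > 0: two distinct irrational roots
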